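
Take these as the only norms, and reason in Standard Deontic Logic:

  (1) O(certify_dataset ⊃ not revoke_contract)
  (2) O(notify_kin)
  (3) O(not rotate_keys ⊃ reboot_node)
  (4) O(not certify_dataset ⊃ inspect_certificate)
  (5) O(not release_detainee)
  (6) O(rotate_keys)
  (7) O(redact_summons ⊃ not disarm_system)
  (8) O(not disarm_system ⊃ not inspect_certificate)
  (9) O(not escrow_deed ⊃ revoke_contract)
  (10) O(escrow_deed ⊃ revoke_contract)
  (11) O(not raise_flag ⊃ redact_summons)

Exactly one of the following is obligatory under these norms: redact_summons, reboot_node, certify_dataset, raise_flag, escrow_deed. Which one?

raise_flag

By case analysis on not escrow_deed: premise 9 gives O(not escrow_deed ⊃ revoke_contract) and premise 10 gives O(escrow_deed ⊃ revoke_contract), so O(revoke_contract) either way.
Premise 1, O(certify_dataset ⊃ not revoke_contract), contraposes to O(revoke_contract ⊃ not certify_dataset); with O(revoke_contract) we get O(not certify_dataset).
With premise 4, O(not certify_dataset ⊃ inspect_certificate), the K-axiom yields O(inspect_certificate).
Premise 8 is O(not disarm_system ⊃ not inspect_certificate); contrapositively O(inspect_certificate ⊃ disarm_system). Since O(inspect_certificate) holds, K gives O(disarm_system).
Premise 7 is O(redact_summons ⊃ not disarm_system); contrapositively O(disarm_system ⊃ not redact_summons). Since O(disarm_system) holds, K gives O(not redact_summons).
Premise 11, O(not raise_flag ⊃ redact_summons), contraposes to O(not redact_summons ⊃ raise_flag); with O(not redact_summons) we get O(raise_flag).
So O(raise_flag) holds — raise_flag is obligatory. None of the other listed options is made obligatory by any chain of premises.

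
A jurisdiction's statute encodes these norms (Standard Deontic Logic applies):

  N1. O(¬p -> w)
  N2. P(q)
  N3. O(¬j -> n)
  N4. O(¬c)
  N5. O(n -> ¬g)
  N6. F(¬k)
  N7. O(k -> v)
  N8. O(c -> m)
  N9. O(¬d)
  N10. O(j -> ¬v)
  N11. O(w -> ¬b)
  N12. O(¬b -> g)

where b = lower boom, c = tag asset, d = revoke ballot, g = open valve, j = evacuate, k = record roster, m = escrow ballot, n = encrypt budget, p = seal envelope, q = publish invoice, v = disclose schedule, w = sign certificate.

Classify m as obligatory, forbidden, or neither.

Neither

Premise 8 is O(c -> m), but O(c) is not derivable from the premises, so it does not yield O(m).
No premise or chain of K-axiom applications forces O(m), and none forces O(¬m). So m is neither obligatory nor forbidden under these norms.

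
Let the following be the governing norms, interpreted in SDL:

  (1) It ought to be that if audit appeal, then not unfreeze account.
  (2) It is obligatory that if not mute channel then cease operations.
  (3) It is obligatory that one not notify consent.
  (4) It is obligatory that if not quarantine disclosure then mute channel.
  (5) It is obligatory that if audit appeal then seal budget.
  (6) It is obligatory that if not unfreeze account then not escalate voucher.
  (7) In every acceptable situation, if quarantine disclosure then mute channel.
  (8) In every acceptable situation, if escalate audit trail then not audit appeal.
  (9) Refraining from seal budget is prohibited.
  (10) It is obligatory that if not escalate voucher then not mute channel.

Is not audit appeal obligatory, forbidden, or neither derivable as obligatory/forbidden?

Premises 4 and 7 cover both cases: O(¬quarantine_disclosure → mute_channel) and O(quarantine_disclosure → mute_channel). Since ¬quarantine_disclosure ∨ quarantine_disclosure is a tautology, O(mute_channel) follows.
The contrapositive of premise 10 (O(¬escalate_voucher → ¬mute_channel)) is O(mute_channel → escalate_voucher), and O(mute_channel) is already established, so O(escalate_voucher).
Premise 6, O(¬unfreeze_account → ¬escalate_voucher), contraposes to O(escalate_voucher → unfreeze_account); with O(escalate_voucher) we get O(unfreeze_account).
Premise 1, O(audit_appeal → ¬unfreeze_account), contraposes to O(unfreeze_account → ¬audit_appeal); with O(unfreeze_account) we get O(¬audit_appeal).
Premises 2, 3, 5, 8, 9 do not contribute to this derivation.
Hence ¬audit_appeal is obligatory.

Obligatory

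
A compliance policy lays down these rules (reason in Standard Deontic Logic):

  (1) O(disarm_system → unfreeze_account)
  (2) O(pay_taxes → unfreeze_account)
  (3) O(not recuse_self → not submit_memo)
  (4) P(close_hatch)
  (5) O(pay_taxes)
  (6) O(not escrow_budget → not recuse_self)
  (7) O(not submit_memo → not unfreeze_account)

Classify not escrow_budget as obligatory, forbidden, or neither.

Premise 5 states O(pay_taxes) outright.
With premise 2, O(pay_taxes → unfreeze_account), the K-axiom yields O(unfreeze_account).
Premise 7 is O(not submit_memo → not unfreeze_account); contrapositively O(unfreeze_account → submit_memo). Since O(unfreeze_account) holds, K gives O(submit_memo).
Premise 3 is O(not recuse_self → not submit_memo); contrapositively O(submit_memo → recuse_self). Since O(submit_memo) holds, K gives O(recuse_self).
Premise 6 is O(not escrow_budget → not recuse_self); contrapositively O(recuse_self → escrow_budget). Since O(recuse_self) holds, K gives O(escrow_budget).
Premises 1, 4 do not contribute to this derivation.
Thus O(escrow_budget), which is F(not escrow_budget): not escrow_budget is forbidden.

Forbidden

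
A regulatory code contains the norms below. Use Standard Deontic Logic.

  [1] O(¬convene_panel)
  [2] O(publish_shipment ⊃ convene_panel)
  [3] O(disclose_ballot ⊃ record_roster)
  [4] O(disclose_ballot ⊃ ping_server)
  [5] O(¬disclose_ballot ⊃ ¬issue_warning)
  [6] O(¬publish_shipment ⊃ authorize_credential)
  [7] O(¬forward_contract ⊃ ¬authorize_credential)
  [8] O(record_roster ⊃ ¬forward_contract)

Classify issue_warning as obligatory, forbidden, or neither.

From premise 1 we have O(¬convene_panel).
The contrapositive of premise 2 (O(publish_shipment ⊃ convene_panel)) is O(¬convene_panel ⊃ ¬publish_shipment), and O(¬convene_panel) is already established, so O(¬publish_shipment).
With premise 6, O(¬publish_shipment ⊃ authorize_credential), the K-axiom yields O(authorize_credential).
Premise 7, O(¬forward_contract ⊃ ¬authorize_credential), contraposes to O(authorize_credential ⊃ forward_contract); with O(authorize_credential) we get O(forward_contract).
The contrapositive of premise 8 (O(record_roster ⊃ ¬forward_contract)) is O(forward_contract ⊃ ¬record_roster), and O(forward_contract) is already established, so O(¬record_roster).
Premise 3 is O(disclose_ballot ⊃ record_roster); contrapositively O(¬record_roster ⊃ ¬disclose_ballot). Since O(¬record_roster) holds, K gives O(¬disclose_ballot).
Applying K to premise 5 (O(¬disclose_ballot ⊃ ¬issue_warning)) and O(¬disclose_ballot) yields O(¬issue_warning).
Premise 4 does not contribute to this derivation.
Thus O(¬issue_warning), which is F(issue_warning): issue_warning is forbidden.

Forbidden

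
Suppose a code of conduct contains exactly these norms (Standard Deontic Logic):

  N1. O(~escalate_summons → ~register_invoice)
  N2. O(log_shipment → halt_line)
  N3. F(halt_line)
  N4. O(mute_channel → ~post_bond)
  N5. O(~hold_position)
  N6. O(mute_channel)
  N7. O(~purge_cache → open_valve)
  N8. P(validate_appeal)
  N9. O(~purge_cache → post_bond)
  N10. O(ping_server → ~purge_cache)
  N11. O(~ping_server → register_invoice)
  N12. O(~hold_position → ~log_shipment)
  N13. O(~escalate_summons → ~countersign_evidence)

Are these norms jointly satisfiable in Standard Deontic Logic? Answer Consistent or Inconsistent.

Consistent

Premise 2 is O(log_shipment → halt_line), but O(log_shipment) is not derivable from the premises, so it does not yield O(halt_line).
So O(halt_line) is not derivable, and the apparent clash with O(~halt_line) does not arise.
A world satisfying every obligation exists (e.g. countersign_evidence=false, escalate_summons=true, halt_line=false, hold_position=false, log_shipment=false, mute_channel=true, open_valve=false, ping_server=false, post_bond=false, purge_cache=true, register_invoice=true, validate_appeal=false); no atom is both obligatory and forbidden, so the set is consistent.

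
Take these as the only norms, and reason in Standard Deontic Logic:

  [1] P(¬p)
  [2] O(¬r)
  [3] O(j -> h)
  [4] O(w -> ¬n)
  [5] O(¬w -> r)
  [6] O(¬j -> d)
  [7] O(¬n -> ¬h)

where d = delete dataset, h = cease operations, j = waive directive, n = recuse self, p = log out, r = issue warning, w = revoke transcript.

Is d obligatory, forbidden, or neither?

Premise 2 gives O(¬r).
Premise 5 is O(¬w -> r); contrapositively O(¬r -> w). Since O(¬r) holds, K gives O(w).
Premise 4 is O(w -> ¬n); since O(w), deontic closure gives O(¬n).
Applying K to premise 7 (O(¬n -> ¬h)) and O(¬n) yields O(¬h).
Premise 3 is O(j -> h); contrapositively O(¬h -> ¬j). Since O(¬h) holds, K gives O(¬j).
Applying K to premise 6 (O(¬j -> d)) and O(¬j) yields O(d).
Premise 1 does not contribute to this derivation.
Hence d is obligatory.

Obligatory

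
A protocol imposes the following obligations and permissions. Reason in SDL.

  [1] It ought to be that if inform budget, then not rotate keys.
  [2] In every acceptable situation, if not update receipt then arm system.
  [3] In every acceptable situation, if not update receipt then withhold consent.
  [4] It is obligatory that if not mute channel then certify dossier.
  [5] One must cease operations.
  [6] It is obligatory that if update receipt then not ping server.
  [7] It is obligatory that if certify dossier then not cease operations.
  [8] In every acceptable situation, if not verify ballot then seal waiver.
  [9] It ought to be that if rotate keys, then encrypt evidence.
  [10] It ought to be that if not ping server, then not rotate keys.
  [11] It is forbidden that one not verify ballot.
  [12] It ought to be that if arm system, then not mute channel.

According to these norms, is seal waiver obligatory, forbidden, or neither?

Neither

Premise 8 is O(¬verify_ballot → seal_waiver), but O(¬verify_ballot) is not derivable from the premises, so it does not yield O(seal_waiver).
No premise or chain of K-axiom applications forces O(seal_waiver), and none forces O(¬seal_waiver). So seal_waiver is neither obligatory nor forbidden under these norms.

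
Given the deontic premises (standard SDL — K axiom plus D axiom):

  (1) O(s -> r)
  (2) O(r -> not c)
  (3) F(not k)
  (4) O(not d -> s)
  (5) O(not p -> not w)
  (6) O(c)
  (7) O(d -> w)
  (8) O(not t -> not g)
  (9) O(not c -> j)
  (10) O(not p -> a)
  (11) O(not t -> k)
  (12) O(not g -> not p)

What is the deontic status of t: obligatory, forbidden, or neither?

Obligatory

From premise 6 we have O(c).
The contrapositive of premise 2 (O(r -> not c)) is O(c -> not r), and O(c) is already established, so O(not r).
The contrapositive of premise 1 (O(s -> r)) is O(not r -> not s), and O(not r) is already established, so O(not s).
Premise 4, O(not d -> s), contraposes to O(not s -> d); with O(not s) we get O(d).
From O(d) and premise 7, O(d -> w), we obtain O(w).
The contrapositive of premise 5 (O(not p -> not w)) is O(w -> p), and O(w) is already established, so O(p).
Premise 12, O(not g -> not p), contraposes to O(p -> g); with O(p) we get O(g).
The contrapositive of premise 8 (O(not t -> not g)) is O(g -> t), and O(g) is already established, so O(t).
Premises 3, 9, 10, 11 do not contribute to this derivation.
Hence t is obligatory.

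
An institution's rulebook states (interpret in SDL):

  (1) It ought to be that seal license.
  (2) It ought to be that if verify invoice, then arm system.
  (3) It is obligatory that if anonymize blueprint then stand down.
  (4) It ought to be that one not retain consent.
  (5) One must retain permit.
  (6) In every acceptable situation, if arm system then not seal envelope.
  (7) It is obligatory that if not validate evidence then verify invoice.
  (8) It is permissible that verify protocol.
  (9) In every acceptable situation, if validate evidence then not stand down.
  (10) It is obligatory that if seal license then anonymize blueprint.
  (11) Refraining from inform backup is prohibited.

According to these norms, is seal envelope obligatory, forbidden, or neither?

Forbidden

Premise 1 gives O(seal_license).
Premise 10 is O(seal_license → anonymize_blueprint); since O(seal_license), deontic closure gives O(anonymize_blueprint).
Applying K to premise 3 (O(anonymize_blueprint → stand_down)) and O(anonymize_blueprint) yields O(stand_down).
Premise 9 is O(validate_evidence → ¬stand_down); contrapositively O(stand_down → ¬validate_evidence). Since O(stand_down) holds, K gives O(¬validate_evidence).
Premise 7 is O(¬validate_evidence → verify_invoice); since O(¬validate_evidence), deontic closure gives O(verify_invoice).
Applying K to premise 2 (O(verify_invoice → arm_system)) and O(verify_invoice) yields O(arm_system).
From O(arm_system) and premise 6, O(arm_system → ¬seal_envelope), we obtain O(¬seal_envelope).
Premises 4, 5, 8, 11 do not contribute to this derivation.
Thus O(¬seal_envelope), which is F(seal_envelope): seal_envelope is forbidden.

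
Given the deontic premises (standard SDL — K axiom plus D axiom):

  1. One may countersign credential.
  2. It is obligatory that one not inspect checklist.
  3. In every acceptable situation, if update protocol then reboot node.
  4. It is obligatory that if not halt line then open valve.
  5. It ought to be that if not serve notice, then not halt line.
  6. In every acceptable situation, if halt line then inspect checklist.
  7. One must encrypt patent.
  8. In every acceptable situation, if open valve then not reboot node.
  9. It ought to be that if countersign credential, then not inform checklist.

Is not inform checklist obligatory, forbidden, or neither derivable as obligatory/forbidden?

Neither

Premise 9 is O(countersign_credential → ¬inform_checklist), but O(countersign_credential) is not derivable from the premises (the permission P(countersign_credential) asserts only ¬O(¬countersign_credential), not O(countersign_credential)), so it does not yield O(¬inform_checklist).
No premise or chain of K-axiom applications forces O(¬inform_checklist), and none forces O(inform_checklist). So ¬inform_checklist is neither obligatory nor forbidden under these norms.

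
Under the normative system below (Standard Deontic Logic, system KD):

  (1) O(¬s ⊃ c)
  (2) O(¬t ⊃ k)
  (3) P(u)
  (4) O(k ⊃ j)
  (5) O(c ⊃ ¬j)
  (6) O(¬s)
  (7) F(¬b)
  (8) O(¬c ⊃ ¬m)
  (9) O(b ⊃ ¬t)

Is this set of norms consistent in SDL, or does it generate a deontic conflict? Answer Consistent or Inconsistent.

Premise 6 gives O(¬s).
From O(¬s) and premise 1, O(¬s ⊃ c), we obtain O(c).
Applying K to premise 5 (O(c ⊃ ¬j)) and O(c) yields O(¬j).
Premise 4, O(k ⊃ j), contraposes to O(¬j ⊃ ¬k); with O(¬j) we get O(¬k).
Premise 2 is O(¬t ⊃ k); contrapositively O(¬k ⊃ t). Since O(¬k) holds, K gives O(t).
Premise 9 is O(b ⊃ ¬t); contrapositively O(t ⊃ ¬b). Since O(t) holds, K gives O(¬b).
But premise 7, F(¬b), means O(b).
We now have both O(¬b) and O(b) — b is simultaneously obligatory and forbidden, violating the D-axiom.

Inconsistent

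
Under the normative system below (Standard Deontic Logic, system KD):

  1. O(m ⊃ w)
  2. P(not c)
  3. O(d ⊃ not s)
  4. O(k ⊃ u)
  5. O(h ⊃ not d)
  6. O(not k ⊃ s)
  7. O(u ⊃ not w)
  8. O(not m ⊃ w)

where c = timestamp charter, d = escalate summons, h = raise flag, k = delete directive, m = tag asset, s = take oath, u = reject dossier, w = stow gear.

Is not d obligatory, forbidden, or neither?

By case analysis on not m: premise 8 gives O(not m ⊃ w) and premise 1 gives O(m ⊃ w), so O(w) either way.
Premise 7, O(u ⊃ not w), contraposes to O(w ⊃ not u); with O(w) we get O(not u).
Premise 4, O(k ⊃ u), contraposes to O(not u ⊃ not k); with O(not u) we get O(not k).
With premise 6, O(not k ⊃ s), the K-axiom yields O(s).
Premise 3 is O(d ⊃ not s); contrapositively O(s ⊃ not d). Since O(s) holds, K gives O(not d).
Premises 2, 5 do not contribute to this derivation.
Hence not d is obligatory.

Obligatory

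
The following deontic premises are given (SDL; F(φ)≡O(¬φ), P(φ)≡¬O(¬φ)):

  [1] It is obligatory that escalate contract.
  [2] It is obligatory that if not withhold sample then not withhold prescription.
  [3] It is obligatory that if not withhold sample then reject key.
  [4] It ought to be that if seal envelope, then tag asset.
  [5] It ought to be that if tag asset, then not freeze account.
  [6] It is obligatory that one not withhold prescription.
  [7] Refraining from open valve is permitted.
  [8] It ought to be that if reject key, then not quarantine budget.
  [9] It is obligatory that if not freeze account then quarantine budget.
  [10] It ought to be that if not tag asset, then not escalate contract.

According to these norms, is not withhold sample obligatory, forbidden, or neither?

Forbidden

Premise 1 gives O(escalate_contract).
Premise 10 is O(¬tag_asset → ¬escalate_contract); contrapositively O(escalate_contract → tag_asset). Since O(escalate_contract) holds, K gives O(tag_asset).
Applying K to premise 5 (O(tag_asset → ¬freeze_account)) and O(tag_asset) yields O(¬freeze_account).
From O(¬freeze_account) and premise 9, O(¬freeze_account → quarantine_budget), we obtain O(quarantine_budget).
The contrapositive of premise 8 (O(reject_key → ¬quarantine_budget)) is O(quarantine_budget → ¬reject_key), and O(quarantine_budget) is already established, so O(¬reject_key).
Premise 3 is O(¬withhold_sample → reject_key); contrapositively O(¬reject_key → withhold_sample). Since O(¬reject_key) holds, K gives O(withhold_sample).
Premises 2, 4, 6, 7 do not contribute to this derivation.
Thus O(withhold_sample), which is F(¬withhold_sample): ¬withhold_sample is forbidden.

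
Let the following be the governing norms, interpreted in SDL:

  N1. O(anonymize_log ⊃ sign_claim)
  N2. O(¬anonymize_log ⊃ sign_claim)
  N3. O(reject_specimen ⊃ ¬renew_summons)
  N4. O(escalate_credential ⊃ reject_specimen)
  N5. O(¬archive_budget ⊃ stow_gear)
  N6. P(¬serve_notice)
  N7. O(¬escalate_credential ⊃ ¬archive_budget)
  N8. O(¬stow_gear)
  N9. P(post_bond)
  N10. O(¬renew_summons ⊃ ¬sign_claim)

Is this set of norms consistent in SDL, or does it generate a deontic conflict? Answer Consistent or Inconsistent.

Inconsistent

Premises 1 and 2 cover both cases: O(anonymize_log ⊃ sign_claim) and O(¬anonymize_log ⊃ sign_claim). Since anonymize_log ∨ ¬anonymize_log is a tautology, O(sign_claim) follows.
Premise 10, O(¬renew_summons ⊃ ¬sign_claim), contraposes to O(sign_claim ⊃ renew_summons); with O(sign_claim) we get O(renew_summons).
Premise 3, O(reject_specimen ⊃ ¬renew_summons), contraposes to O(renew_summons ⊃ ¬reject_specimen); with O(renew_summons) we get O(¬reject_specimen).
Premise 4 is O(escalate_credential ⊃ reject_specimen); contrapositively O(¬reject_specimen ⊃ ¬escalate_credential). Since O(¬reject_specimen) holds, K gives O(¬escalate_credential).
Applying K to premise 7 (O(¬escalate_credential ⊃ ¬archive_budget)) and O(¬escalate_credential) yields O(¬archive_budget).
Applying K to premise 5 (O(¬archive_budget ⊃ stow_gear)) and O(¬archive_budget) yields O(stow_gear).
But premise 8 directly asserts O(¬stow_gear).
We now have both O(stow_gear) and O(¬stow_gear) — stow_gear is simultaneously obligatory and forbidden, violating the D-axiom.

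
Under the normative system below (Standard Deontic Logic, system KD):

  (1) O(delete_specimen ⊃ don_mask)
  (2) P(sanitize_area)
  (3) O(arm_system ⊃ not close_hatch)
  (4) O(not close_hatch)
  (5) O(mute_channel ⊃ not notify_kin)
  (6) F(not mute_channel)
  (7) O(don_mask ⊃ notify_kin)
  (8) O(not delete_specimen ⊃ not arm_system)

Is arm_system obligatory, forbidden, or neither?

Forbidden

Premise 6, F(not mute_channel), is equivalent to O(mute_channel).
With premise 5, O(mute_channel ⊃ not notify_kin), the K-axiom yields O(not notify_kin).
Premise 7 is O(don_mask ⊃ notify_kin); contrapositively O(not notify_kin ⊃ not don_mask). Since O(not notify_kin) holds, K gives O(not don_mask).
Premise 1 is O(delete_specimen ⊃ don_mask); contrapositively O(not don_mask ⊃ not delete_specimen). Since O(not don_mask) holds, K gives O(not delete_specimen).
From O(not delete_specimen) and premise 8, O(not delete_specimen ⊃ not arm_system), we obtain O(not arm_system).
Premises 2, 3, 4 do not contribute to this derivation.
Thus O(not arm_system), which is F(arm_system): arm_system is forbidden.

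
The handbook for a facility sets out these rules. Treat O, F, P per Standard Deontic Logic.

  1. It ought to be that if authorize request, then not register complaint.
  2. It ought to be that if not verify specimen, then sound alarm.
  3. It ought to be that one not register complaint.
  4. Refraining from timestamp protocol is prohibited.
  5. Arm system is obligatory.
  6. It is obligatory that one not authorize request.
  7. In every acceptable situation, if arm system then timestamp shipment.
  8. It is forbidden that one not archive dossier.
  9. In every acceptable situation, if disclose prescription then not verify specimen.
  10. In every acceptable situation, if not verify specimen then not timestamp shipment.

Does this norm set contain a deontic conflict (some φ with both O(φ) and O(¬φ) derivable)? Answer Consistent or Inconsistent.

Premise 1 is O(authorize_request → ¬register_complaint); even if O(¬register_complaint) held, inferring O(authorize_request) would be affirming the consequent — invalid.
So O(authorize_request) is not derivable, and the apparent clash with O(¬authorize_request) does not arise.
A world satisfying every obligation exists (e.g. archive_dossier=true, arm_system=true, authorize_request=false, disclose_prescription=false, register_complaint=false, sound_alarm=false, timestamp_protocol=true, timestamp_shipment=true, verify_specimen=true); no atom is both obligatory and forbidden, so the set is consistent.

Consistent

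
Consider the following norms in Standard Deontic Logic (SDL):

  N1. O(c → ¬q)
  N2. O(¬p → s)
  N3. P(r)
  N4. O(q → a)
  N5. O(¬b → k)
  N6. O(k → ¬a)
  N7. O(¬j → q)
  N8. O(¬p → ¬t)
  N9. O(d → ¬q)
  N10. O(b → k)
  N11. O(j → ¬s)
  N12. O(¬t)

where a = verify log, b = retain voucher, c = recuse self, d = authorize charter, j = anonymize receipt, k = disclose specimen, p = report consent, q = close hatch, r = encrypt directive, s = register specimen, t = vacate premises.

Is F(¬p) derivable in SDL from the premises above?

By case analysis on ¬b: premise 5 gives O(¬b → k) and premise 10 gives O(b → k), so O(k) either way.
From O(k) and premise 6, O(k → ¬a), we obtain O(¬a).
The contrapositive of premise 4 (O(q → a)) is O(¬a → ¬q), and O(¬a) is already established, so O(¬q).
The contrapositive of premise 7 (O(¬j → q)) is O(¬q → j), and O(¬q) is already established, so O(j).
Applying K to premise 11 (O(j → ¬s)) and O(j) yields O(¬s).
Premise 2, O(¬p → s), contraposes to O(¬s → p); with O(¬s) we get O(p).
Premises 1, 3, 8, 9, 12 do not contribute to this derivation.
So O(p) holds, i.e. F(¬p). The claim follows.

Yes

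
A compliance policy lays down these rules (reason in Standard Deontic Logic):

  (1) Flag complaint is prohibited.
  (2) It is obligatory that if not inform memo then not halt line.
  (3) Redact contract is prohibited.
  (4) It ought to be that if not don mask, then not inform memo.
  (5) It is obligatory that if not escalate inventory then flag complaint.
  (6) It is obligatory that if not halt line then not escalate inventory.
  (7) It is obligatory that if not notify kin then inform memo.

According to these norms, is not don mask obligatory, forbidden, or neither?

Forbidden

F(flag_complaint) at premise 1 means O(¬flag_complaint).
Premise 5, O(¬escalate_inventory → flag_complaint), contraposes to O(¬flag_complaint → escalate_inventory); with O(¬flag_complaint) we get O(escalate_inventory).
Premise 6 is O(¬halt_line → ¬escalate_inventory); contrapositively O(escalate_inventory → halt_line). Since O(escalate_inventory) holds, K gives O(halt_line).
The contrapositive of premise 2 (O(¬inform_memo → ¬halt_line)) is O(halt_line → inform_memo), and O(halt_line) is already established, so O(inform_memo).
Premise 4, O(¬don_mask → ¬inform_memo), contraposes to O(inform_memo → don_mask); with O(inform_memo) we get O(don_mask).
Premises 3, 7 do not contribute to this derivation.
Thus O(don_mask), which is F(¬don_mask): ¬don_mask is forbidden.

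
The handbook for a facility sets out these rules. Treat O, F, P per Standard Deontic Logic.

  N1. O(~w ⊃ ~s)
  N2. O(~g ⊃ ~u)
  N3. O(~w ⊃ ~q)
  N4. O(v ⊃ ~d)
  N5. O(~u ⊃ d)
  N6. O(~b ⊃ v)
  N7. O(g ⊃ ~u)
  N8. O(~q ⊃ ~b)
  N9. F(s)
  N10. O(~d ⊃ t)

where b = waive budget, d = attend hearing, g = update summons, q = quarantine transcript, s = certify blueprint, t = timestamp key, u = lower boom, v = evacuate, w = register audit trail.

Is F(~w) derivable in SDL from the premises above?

Yes

By case analysis on ~g: premise 2 gives O(~g ⊃ ~u) and premise 7 gives O(g ⊃ ~u), so O(~u) either way.
Applying K to premise 5 (O(~u ⊃ d)) and O(~u) yields O(d).
Premise 4, O(v ⊃ ~d), contraposes to O(d ⊃ ~v); with O(d) we get O(~v).
Premise 6, O(~b ⊃ v), contraposes to O(~v ⊃ b); with O(~v) we get O(b).
Premise 8, O(~q ⊃ ~b), contraposes to O(b ⊃ q); with O(b) we get O(q).
Premise 3, O(~w ⊃ ~q), contraposes to O(q ⊃ w); with O(q) we get O(w).
Premises 1, 9, 10 do not contribute to this derivation.
So O(w) holds, i.e. F(~w). The claim follows.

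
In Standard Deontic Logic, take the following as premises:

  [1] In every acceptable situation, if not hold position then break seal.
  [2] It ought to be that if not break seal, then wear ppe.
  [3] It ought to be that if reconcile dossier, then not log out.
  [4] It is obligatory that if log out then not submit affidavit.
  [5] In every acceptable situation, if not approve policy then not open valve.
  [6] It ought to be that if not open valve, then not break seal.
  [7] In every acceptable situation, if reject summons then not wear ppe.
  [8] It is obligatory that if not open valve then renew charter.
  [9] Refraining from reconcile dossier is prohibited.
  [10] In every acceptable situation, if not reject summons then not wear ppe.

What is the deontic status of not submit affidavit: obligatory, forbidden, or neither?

Neither

Premise 4 is O(log_out → ¬submit_affidavit), but O(log_out) is not derivable from the premises, so it does not yield O(¬submit_affidavit).
No premise or chain of K-axiom applications forces O(¬submit_affidavit), and none forces O(submit_affidavit). So ¬submit_affidavit is neither obligatory nor forbidden under these norms.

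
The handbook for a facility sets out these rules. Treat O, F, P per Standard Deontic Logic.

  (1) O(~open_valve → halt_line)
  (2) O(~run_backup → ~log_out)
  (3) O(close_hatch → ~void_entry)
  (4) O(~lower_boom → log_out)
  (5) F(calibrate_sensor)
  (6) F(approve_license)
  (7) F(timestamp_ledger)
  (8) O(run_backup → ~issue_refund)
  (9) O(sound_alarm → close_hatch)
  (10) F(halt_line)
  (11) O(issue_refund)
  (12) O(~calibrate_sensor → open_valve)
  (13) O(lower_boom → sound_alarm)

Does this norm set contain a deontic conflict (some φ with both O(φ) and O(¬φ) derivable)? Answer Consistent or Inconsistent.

Consistent

Premise 1 is O(~open_valve → halt_line), but O(~open_valve) is not derivable from the premises, so it does not yield O(halt_line).
So O(halt_line) is not derivable, and the apparent clash with O(~halt_line) does not arise.
A world satisfying every obligation exists (e.g. approve_license=false, calibrate_sensor=false, close_hatch=true, halt_line=false, issue_refund=true, log_out=false, lower_boom=true, open_valve=true, run_backup=false, sound_alarm=true, timestamp_ledger=false, void_entry=false); no atom is both obligatory and forbidden, so the set is consistent.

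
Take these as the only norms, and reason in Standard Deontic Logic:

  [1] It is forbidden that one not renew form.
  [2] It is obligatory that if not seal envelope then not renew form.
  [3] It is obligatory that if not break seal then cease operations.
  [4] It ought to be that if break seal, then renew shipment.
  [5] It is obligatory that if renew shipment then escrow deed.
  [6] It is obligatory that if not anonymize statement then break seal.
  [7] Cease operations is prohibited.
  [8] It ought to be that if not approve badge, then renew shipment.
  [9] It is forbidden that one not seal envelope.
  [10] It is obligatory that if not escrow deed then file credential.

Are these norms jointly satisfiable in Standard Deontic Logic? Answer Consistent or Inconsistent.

Consistent

Premise 2 is O(¬seal_envelope → ¬renew_form), but O(¬seal_envelope) is not derivable from the premises, so it does not yield O(¬renew_form).
So O(¬renew_form) is not derivable, and the apparent clash with O(renew_form) does not arise.
A world satisfying every obligation exists (e.g. anonymize_statement=false, approve_badge=false, break_seal=true, cease_operations=false, escrow_deed=true, file_credential=false, renew_form=true, renew_shipment=true, seal_envelope=true); no atom is both obligatory and forbidden, so the set is consistent.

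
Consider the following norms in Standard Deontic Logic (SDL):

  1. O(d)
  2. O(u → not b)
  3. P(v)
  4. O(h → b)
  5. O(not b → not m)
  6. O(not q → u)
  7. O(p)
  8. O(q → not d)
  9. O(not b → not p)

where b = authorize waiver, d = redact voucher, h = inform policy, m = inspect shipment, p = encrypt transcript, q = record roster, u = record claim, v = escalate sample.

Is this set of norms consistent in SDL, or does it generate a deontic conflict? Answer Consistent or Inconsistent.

Inconsistent

Premise 7 states O(p) outright.
Premise 9, O(not b → not p), contraposes to O(p → b); with O(p) we get O(b).
Premise 2 is O(u → not b); contrapositively O(b → not u). Since O(b) holds, K gives O(not u).
The contrapositive of premise 6 (O(not q → u)) is O(not u → q), and O(not u) is already established, so O(q).
With premise 8, O(q → not d), the K-axiom yields O(not d).
But premise 1 directly asserts O(d).
We now have both O(not d) and O(d) — d is simultaneously obligatory and forbidden, violating the D-axiom.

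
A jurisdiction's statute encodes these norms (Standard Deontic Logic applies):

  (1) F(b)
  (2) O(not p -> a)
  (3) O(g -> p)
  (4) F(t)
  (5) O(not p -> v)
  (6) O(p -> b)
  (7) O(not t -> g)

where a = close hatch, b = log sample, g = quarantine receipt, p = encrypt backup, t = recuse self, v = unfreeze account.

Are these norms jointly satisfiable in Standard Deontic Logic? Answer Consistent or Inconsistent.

F(t) at premise 4 means O(not t).
Premise 7 is O(not t -> g); since O(not t), deontic closure gives O(g).
Premise 3 is O(g -> p); since O(g), deontic closure gives O(p).
Premise 6 is O(p -> b); since O(p), deontic closure gives O(b).
However, F(b) at premise 1 amounts to O(not b).
We now have both O(b) and O(not b) — b is simultaneously obligatory and forbidden, violating the D-axiom.

Inconsistent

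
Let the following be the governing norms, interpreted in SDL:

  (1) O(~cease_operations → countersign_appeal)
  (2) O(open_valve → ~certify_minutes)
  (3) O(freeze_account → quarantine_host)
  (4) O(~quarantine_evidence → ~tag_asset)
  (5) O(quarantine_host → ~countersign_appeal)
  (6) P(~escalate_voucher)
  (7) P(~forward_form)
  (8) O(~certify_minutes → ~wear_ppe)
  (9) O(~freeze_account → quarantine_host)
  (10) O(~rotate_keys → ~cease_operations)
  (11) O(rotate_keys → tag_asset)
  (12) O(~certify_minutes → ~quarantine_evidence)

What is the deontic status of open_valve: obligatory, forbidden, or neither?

Premises 3 and 9 cover both cases: O(freeze_account → quarantine_host) and O(~freeze_account → quarantine_host). Since freeze_account ∨ ~freeze_account is a tautology, O(quarantine_host) follows.
Premise 5 is O(quarantine_host → ~countersign_appeal); since O(quarantine_host), deontic closure gives O(~countersign_appeal).
The contrapositive of premise 1 (O(~cease_operations → countersign_appeal)) is O(~countersign_appeal → cease_operations), and O(~countersign_appeal) is already established, so O(cease_operations).
Premise 10, O(~rotate_keys → ~cease_operations), contraposes to O(cease_operations → rotate_keys); with O(cease_operations) we get O(rotate_keys).
Premise 11 is O(rotate_keys → tag_asset); since O(rotate_keys), deontic closure gives O(tag_asset).
Premise 4, O(~quarantine_evidence → ~tag_asset), contraposes to O(tag_asset → quarantine_evidence); with O(tag_asset) we get O(quarantine_evidence).
Premise 12, O(~certify_minutes → ~quarantine_evidence), contraposes to O(quarantine_evidence → certify_minutes); with O(quarantine_evidence) we get O(certify_minutes).
Premise 2, O(open_valve → ~certify_minutes), contraposes to O(certify_minutes → ~open_valve); with O(certify_minutes) we get O(~open_valve).
Premises 6, 7, 8 do not contribute to this derivation.
Thus O(~open_valve), which is F(open_valve): open_valve is forbidden.

Forbidden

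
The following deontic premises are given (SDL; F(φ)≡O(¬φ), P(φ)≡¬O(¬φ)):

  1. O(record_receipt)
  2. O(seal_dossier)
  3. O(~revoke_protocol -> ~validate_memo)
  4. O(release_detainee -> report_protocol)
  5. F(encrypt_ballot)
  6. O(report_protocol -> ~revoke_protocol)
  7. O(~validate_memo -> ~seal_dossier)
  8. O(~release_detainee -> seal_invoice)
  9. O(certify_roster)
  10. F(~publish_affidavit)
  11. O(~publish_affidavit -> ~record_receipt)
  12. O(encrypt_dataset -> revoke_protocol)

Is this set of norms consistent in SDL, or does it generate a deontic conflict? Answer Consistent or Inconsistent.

Consistent

Premise 11 is O(~publish_affidavit -> ~record_receipt), but O(~publish_affidavit) is not derivable from the premises, so it does not yield O(~record_receipt).
So O(~record_receipt) is not derivable, and the apparent clash with O(record_receipt) does not arise.
A world satisfying every obligation exists (e.g. certify_roster=true, encrypt_ballot=false, encrypt_dataset=false, publish_affidavit=true, record_receipt=true, release_detainee=false, report_protocol=false, revoke_protocol=true, seal_dossier=true, seal_invoice=true, validate_memo=true); no atom is both obligatory and forbidden, so the set is consistent.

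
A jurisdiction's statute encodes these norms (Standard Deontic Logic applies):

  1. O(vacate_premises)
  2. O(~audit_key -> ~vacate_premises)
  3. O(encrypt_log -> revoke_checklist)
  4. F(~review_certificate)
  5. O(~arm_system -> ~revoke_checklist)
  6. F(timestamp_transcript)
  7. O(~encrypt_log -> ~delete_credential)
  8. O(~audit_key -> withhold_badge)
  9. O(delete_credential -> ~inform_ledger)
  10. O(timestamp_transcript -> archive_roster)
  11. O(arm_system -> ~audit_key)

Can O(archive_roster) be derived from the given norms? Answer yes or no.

No

Premise 10 is O(timestamp_transcript -> archive_roster), but O(timestamp_transcript) is not derivable from the premises, so it does not yield O(archive_roster).
No other premise forces O(archive_roster). An ideal world satisfying every premise can still have archive_roster false, so O(archive_roster) is not derivable.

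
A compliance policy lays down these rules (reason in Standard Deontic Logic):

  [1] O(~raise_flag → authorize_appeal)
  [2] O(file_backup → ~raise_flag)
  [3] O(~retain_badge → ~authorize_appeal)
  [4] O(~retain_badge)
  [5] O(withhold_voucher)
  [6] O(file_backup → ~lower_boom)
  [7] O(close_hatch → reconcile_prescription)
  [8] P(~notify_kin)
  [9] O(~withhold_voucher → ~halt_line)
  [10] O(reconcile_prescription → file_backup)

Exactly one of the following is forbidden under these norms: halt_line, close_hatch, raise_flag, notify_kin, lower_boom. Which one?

From premise 4 we have O(~retain_badge).
Premise 3 is O(~retain_badge → ~authorize_appeal); since O(~retain_badge), deontic closure gives O(~authorize_appeal).
Premise 1 is O(~raise_flag → authorize_appeal); contrapositively O(~authorize_appeal → raise_flag). Since O(~authorize_appeal) holds, K gives O(raise_flag).
Premise 2 is O(file_backup → ~raise_flag); contrapositively O(raise_flag → ~file_backup). Since O(raise_flag) holds, K gives O(~file_backup).
Premise 10 is O(reconcile_prescription → file_backup); contrapositively O(~file_backup → ~reconcile_prescription). Since O(~file_backup) holds, K gives O(~reconcile_prescription).
The contrapositive of premise 7 (O(close_hatch → reconcile_prescription)) is O(~reconcile_prescription → ~close_hatch), and O(~reconcile_prescription) is already established, so O(~close_hatch).
So O(~close_hatch) holds, i.e. close_hatch is forbidden. None of the other listed options is forbidden under the premises.

close_hatch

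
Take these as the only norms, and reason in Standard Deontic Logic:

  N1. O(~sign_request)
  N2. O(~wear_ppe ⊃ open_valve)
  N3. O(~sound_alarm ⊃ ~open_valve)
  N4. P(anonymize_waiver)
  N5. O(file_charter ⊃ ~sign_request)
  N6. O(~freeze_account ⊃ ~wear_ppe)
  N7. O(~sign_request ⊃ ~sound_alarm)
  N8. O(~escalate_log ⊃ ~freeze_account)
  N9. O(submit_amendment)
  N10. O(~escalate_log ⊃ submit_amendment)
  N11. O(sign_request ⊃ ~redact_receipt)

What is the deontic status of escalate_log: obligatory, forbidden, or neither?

Premise 1 gives O(~sign_request).
Premise 7 is O(~sign_request ⊃ ~sound_alarm); since O(~sign_request), deontic closure gives O(~sound_alarm).
With premise 3, O(~sound_alarm ⊃ ~open_valve), the K-axiom yields O(~open_valve).
Premise 2, O(~wear_ppe ⊃ open_valve), contraposes to O(~open_valve ⊃ wear_ppe); with O(~open_valve) we get O(wear_ppe).
Premise 6 is O(~freeze_account ⊃ ~wear_ppe); contrapositively O(wear_ppe ⊃ freeze_account). Since O(wear_ppe) holds, K gives O(freeze_account).
Premise 8 is O(~escalate_log ⊃ ~freeze_account); contrapositively O(freeze_account ⊃ escalate_log). Since O(freeze_account) holds, K gives O(escalate_log).
Premises 4, 5, 9, 10, 11 do not contribute to this derivation.
Hence escalate_log is obligatory.

Obligatory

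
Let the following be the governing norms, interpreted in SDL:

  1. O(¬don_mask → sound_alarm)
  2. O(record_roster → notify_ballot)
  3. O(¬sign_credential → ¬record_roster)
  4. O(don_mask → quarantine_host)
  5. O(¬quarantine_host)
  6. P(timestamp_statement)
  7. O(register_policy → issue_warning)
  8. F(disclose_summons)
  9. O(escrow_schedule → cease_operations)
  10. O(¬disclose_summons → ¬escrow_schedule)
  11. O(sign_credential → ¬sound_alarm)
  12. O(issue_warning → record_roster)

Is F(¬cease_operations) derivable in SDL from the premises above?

No

Premise 9 is O(escrow_schedule → cease_operations), but O(escrow_schedule) is not derivable from the premises, so it does not yield O(cease_operations).
No other premise forces O(cease_operations). An ideal world satisfying every premise can still have ¬cease_operations true, so F(¬cease_operations) is not derivable.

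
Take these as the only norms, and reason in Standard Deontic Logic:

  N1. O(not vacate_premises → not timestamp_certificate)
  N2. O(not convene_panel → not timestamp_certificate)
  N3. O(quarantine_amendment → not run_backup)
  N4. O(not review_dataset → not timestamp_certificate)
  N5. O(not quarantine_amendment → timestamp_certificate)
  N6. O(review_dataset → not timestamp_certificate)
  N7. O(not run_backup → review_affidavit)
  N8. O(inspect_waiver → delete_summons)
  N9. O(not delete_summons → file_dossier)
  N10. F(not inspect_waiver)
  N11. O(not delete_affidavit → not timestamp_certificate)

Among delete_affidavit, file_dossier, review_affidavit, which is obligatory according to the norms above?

By case analysis on not review_dataset: premise 4 gives O(not review_dataset → not timestamp_certificate) and premise 6 gives O(review_dataset → not timestamp_certificate), so O(not timestamp_certificate) either way.
The contrapositive of premise 5 (O(not quarantine_amendment → timestamp_certificate)) is O(not timestamp_certificate → quarantine_amendment), and O(not timestamp_certificate) is already established, so O(quarantine_amendment).
From O(quarantine_amendment) and premise 3, O(quarantine_amendment → not run_backup), we obtain O(not run_backup).
With premise 7, O(not run_backup → review_affidavit), the K-axiom yields O(review_affidavit).
So O(review_affidavit) holds — review_affidavit is obligatory. None of the other listed options is made obligatory by any chain of premises.

review_affidavit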